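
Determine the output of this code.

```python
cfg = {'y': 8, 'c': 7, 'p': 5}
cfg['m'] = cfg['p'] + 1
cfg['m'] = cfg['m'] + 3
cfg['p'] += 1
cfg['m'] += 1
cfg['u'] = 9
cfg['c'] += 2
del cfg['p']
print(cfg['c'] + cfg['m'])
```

cfg['m'] = cfg['p']+1 = 6 → {'y': 8, 'c': 7, 'p': 5, 'm': 6}
cfg['m'] = cfg['m']+3 = 9 → {'y': 8, 'c': 7, 'p': 5, 'm': 9}
cfg['p'] = 5+1 = 6 → {'y': 8, 'c': 7, 'p': 6, 'm': 9}
cfg['m'] = 9+1 = 10 → {'y': 8, 'c': 7, 'p': 6, 'm': 10}
cfg['u'] = 9 → {'y': 8, 'c': 7, 'p': 6, 'm': 10, 'u': 9}
cfg['c'] = 7+2 = 9 → {'y': 8, 'c': 9, 'p': 6, 'm': 10, 'u': 9}
del 'p' → {'y': 8, 'c': 9, 'm': 10, 'u': 9}
cfg['c']+cfg['m'] = 9+10 = 19

19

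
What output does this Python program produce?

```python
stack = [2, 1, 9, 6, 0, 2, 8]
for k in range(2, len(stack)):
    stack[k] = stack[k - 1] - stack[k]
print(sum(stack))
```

k=2: stack[2] = 1-9 = -8 → [2, 1, -8, 6, 0, 2, 8]
k=3: stack[3] = (-8)-6 = -14 → [2, 1, -8, -14, 0, 2, 8]
k=4: stack[4] = (-14)-0 = -14 → [2, 1, -8, -14, -14, 2, 8]
k=5: stack[5] = (-14)-2 = -16 → [2, 1, -8, -14, -14, -16, 8]
k=6: stack[6] = (-16)-8 = -24 → [2, 1, -8, -14, -14, -16, -24]
sum = -73

-73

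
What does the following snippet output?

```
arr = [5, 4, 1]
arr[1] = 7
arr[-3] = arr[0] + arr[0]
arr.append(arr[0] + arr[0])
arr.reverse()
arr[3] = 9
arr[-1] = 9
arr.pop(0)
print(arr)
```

arr[1] = 7 → [5, 7, 1]
arr[-3] = arr[0]+arr[0] = 5+5 = 10 → [10, 7, 1]
append arr[0]+arr[0] = 10+10 = 20 → [10, 7, 1, 20]
reverse → [20, 1, 7, 10]
arr[3] = 9 → [20, 1, 7, 9]
arr[-1] = 9 → [20, 1, 7, 9]
pop(0) removes 20 → [1, 7, 9]

[1, 7, 9]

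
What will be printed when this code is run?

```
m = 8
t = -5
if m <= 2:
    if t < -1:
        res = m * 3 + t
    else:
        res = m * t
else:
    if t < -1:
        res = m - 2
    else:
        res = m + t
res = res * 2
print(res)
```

m=8, t=-5
m <= 2 is False; t < -1 is True
→ res = m - 2 = 6
res = 6*2 = 12

12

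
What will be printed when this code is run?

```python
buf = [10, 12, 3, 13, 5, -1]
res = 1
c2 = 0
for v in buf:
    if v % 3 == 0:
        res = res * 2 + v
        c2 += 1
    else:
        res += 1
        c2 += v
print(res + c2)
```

v=10: not %3==0, res = 1+1 = 2; c2=10
v=12: %3==0, res = 2*2+12 = 16; c2=11
v=3: %3==0, res = 16*2+3 = 35; c2=12
v=13: not %3==0, res = 35+1 = 36; c2=25
v=5: not %3==0, res = 36+1 = 37; c2=30
v=-1: not %3==0, res = 37+1 = 38; c2=29
res+c2 = 38+29 = 67

67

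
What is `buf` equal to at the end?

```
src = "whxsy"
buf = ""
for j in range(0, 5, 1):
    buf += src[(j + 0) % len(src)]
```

j=0: add src[0]='w' → 'w'
j=1: add src[1]='h' → 'wh'
j=2: add src[2]='x' → 'whx'
j=3: add src[3]='s' → 'whxs'
j=4: add src[4]='y' → 'whxsy'

'whxsy'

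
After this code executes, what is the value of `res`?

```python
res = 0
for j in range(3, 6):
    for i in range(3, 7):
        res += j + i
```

102

j=3,i=3: res = 0+6 = 6
j=3,i=4: res = 6+7 = 13
j=3,i=5: res = 13+8 = 21
j=3,i=6: res = 21+9 = 30
j=4,i=3: res = 30+7 = 37
j=4,i=4: res = 37+8 = 45
j=4,i=5: res = 45+9 = 54
j=4,i=6: res = 54+10 = 64
j=5,i=3: res = 64+8 = 72
j=5,i=4: res = 72+9 = 81
j=5,i=5: res = 81+10 = 91
j=5,i=6: res = 91+11 = 102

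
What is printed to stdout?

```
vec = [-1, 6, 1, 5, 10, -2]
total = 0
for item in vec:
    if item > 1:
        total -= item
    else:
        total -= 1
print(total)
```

-24

item=-1: not >1, total = 0-1 = -1
item=6: >1, total = (-1)-6 = -7
item=1: not >1, total = (-7)-1 = -8
item=5: >1, total = (-8)-5 = -13
item=10: >1, total = (-13)-10 = -23
item=-2: not >1, total = (-23)-1 = -24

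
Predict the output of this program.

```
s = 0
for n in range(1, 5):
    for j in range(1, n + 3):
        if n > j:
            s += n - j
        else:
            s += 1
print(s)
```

22

n=1,j=1: not 1>1, s = 0+1 = 1
n=1,j=2: not 1>2, s = 1+1 = 2
n=1,j=3: not 1>3, s = 2+1 = 3
n=2,j=1: 2>1, s = 3+1 = 4
n=2,j=2: not 2>2, s = 4+1 = 5
n=2,j=3: not 2>3, s = 5+1 = 6
n=2,j=4: not 2>4, s = 6+1 = 7
n=3,j=1: 3>1, s = 7+2 = 9
n=3,j=2: 3>2, s = 9+1 = 10
n=3,j=3: not 3>3, s = 10+1 = 11
n=3,j=4: not 3>4, s = 11+1 = 12
n=3,j=5: not 3>5, s = 12+1 = 13
n=4,j=1: 4>1, s = 13+3 = 16
n=4,j=2: 4>2, s = 16+2 = 18
n=4,j=3: 4>3, s = 18+1 = 19
n=4,j=4: not 4>4, s = 19+1 = 20
n=4,j=5: not 4>5, s = 20+1 = 21
n=4,j=6: not 4>6, s = 21+1 = 22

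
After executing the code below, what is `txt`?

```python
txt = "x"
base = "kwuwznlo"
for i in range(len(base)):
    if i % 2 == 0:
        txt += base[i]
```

'xkuzl'

i=0: add 'k' → 'xk'
i=1: skip
i=2: add 'u' → 'xku'
i=3: skip
i=4: add 'z' → 'xkuz'
i=5: skip
i=6: add 'l' → 'xkuzl'
i=7: skip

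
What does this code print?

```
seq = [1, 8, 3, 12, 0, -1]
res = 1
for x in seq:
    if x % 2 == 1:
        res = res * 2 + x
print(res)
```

17

x=1: odd, res = 1*2+1 = 3
x=8: not odd
x=3: odd, res = 3*2+3 = 9
x=12: not odd
x=0: not odd
x=-1: odd, res = 9*2+(-1) = 17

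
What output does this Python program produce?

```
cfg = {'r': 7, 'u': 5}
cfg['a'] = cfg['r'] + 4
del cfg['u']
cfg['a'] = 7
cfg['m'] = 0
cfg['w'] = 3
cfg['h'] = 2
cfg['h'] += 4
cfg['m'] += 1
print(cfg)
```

{'r': 7, 'a': 7, 'm': 1, 'w': 3, 'h': 6}

cfg['a'] = cfg['r']+4 = 11 → {'r': 7, 'u': 5, 'a': 11}
del 'u' → {'r': 7, 'a': 11}
cfg['a'] = 7 → {'r': 7, 'a': 7}
cfg['m'] = 0 → {'r': 7, 'a': 7, 'm': 0}
cfg['w'] = 3 → {'r': 7, 'a': 7, 'm': 0, 'w': 3}
cfg['h'] = 2 → {'r': 7, 'a': 7, 'm': 0, 'w': 3, 'h': 2}
cfg['h'] = 2+4 = 6 → {'r': 7, 'a': 7, 'm': 0, 'w': 3, 'h': 6}
cfg['m'] = 0+1 = 1 → {'r': 7, 'a': 7, 'm': 1, 'w': 3, 'h': 6}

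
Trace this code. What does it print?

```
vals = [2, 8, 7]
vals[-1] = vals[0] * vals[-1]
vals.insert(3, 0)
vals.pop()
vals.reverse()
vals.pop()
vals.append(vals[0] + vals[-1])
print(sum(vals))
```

vals[-1] = vals[0]*vals[-1] = 2*7 = 14 → [2, 8, 14]
insert 0 at 3 → [2, 8, 14, 0]
pop() removes 0 → [2, 8, 14]
reverse → [14, 8, 2]
pop() removes 2 → [14, 8]
append vals[0]+vals[-1] = 14+8 = 22 → [14, 8, 22]
sum = 44

44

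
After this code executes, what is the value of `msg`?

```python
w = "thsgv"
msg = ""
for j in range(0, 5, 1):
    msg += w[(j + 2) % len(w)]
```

j=0: add w[2]='s' → 's'
j=1: add w[3]='g' → 'sg'
j=2: add w[4]='v' → 'sgv'
j=3: add w[0]='t' → 'sgvt'
j=4: add w[1]='h' → 'sgvth'

'sgvth'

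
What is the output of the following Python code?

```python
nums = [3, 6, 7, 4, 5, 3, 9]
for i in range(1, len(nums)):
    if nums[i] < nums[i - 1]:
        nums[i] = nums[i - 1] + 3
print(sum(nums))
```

74

i=1: 6>=3, unchanged → [3, 6, 7, 4, 5, 3, 9]
i=2: 7>=6, unchanged → [3, 6, 7, 4, 5, 3, 9]
i=3: 4<7, nums[3] = 7+3 = 10 → [3, 6, 7, 10, 5, 3, 9]
i=4: 5<10, nums[4] = 10+3 = 13 → [3, 6, 7, 10, 13, 3, 9]
i=5: 3<13, nums[5] = 13+3 = 16 → [3, 6, 7, 10, 13, 16, 9]
i=6: 9<16, nums[6] = 16+3 = 19 → [3, 6, 7, 10, 13, 16, 19]
sum = 74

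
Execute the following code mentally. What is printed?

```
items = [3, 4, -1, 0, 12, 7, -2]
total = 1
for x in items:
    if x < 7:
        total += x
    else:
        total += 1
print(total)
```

x=3: <7, total = 1+3 = 4
x=4: <7, total = 4+4 = 8
x=-1: <7, total = 8+(-1) = 7
x=0: <7, total = 7+0 = 7
x=12: not <7, total = 7+1 = 8
x=7: not <7, total = 8+1 = 9
x=-2: <7, total = 9+(-2) = 7

7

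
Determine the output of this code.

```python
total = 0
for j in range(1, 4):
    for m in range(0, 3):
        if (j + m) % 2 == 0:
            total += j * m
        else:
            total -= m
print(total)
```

j=1,m=0: odd sum, total = 0-0 = 0
j=1,m=1: even sum, total = 0+1 = 1
j=1,m=2: odd sum, total = 1-2 = -1
j=2,m=0: even sum, total = (-1)+0 = -1
j=2,m=1: odd sum, total = (-1)-1 = -2
j=2,m=2: even sum, total = (-2)+4 = 2
j=3,m=0: odd sum, total = 2-0 = 2
j=3,m=1: even sum, total = 2+3 = 5
j=3,m=2: odd sum, total = 5-2 = 3

3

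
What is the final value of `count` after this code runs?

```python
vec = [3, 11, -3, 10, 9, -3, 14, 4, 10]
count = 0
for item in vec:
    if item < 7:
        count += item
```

1

item=3: <7, count = 0+3 = 3
item=11: not <7
item=-3: <7, count = 3+(-3) = 0
item=10: not <7
item=9: not <7
item=-3: <7, count = 0+(-3) = -3
item=14: not <7
item=4: <7, count = (-3)+4 = 1
item=10: not <7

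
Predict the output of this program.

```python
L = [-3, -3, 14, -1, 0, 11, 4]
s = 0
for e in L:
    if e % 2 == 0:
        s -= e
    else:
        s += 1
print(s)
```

-14

e=-3: not even, s = 0+1 = 1
e=-3: not even, s = 1+1 = 2
e=14: even, s = 2-14 = -12
e=-1: not even, s = (-12)+1 = -11
e=0: even, s = (-11)-0 = -11
e=11: not even, s = (-11)+1 = -10
e=4: even, s = (-10)-4 = -14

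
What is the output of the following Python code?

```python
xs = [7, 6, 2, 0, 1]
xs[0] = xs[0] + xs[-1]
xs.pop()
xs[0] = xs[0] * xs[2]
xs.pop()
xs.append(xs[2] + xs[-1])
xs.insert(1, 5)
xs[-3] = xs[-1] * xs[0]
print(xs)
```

xs[0] = xs[0]+xs[-1] = 7+1 = 8 → [8, 6, 2, 0, 1]
pop() removes 1 → [8, 6, 2, 0]
xs[0] = xs[0]*xs[2] = 8*2 = 16 → [16, 6, 2, 0]
pop() removes 0 → [16, 6, 2]
append xs[2]+xs[-1] = 2+2 = 4 → [16, 6, 2, 4]
insert 5 at 1 → [16, 5, 6, 2, 4]
xs[-3] = xs[-1]*xs[0] = 4*16 = 64 → [16, 5, 64, 2, 4]

[16, 5, 64, 2, 4]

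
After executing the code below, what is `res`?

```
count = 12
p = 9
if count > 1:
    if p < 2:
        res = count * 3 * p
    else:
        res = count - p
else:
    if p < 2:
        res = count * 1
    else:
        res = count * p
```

3

count=12, p=9
count > 1 is True; p < 2 is False
→ res = count - p = 3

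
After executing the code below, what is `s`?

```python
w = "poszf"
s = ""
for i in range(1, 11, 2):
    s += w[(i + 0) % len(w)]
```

i=1: add w[1]='o' → 'o'
i=3: add w[3]='z' → 'oz'
i=5: add w[0]='p' → 'ozp'
i=7: add w[2]='s' → 'ozps'
i=9: add w[4]='f' → 'ozpsf'

'ozpsf'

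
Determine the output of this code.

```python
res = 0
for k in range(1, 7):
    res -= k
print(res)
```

-21

k=1: res = 0-1 = -1
k=2: res = (-1)-2 = -3
k=3: res = (-3)-3 = -6
k=4: res = (-6)-4 = -10
k=5: res = (-10)-5 = -15
k=6: res = (-15)-6 = -21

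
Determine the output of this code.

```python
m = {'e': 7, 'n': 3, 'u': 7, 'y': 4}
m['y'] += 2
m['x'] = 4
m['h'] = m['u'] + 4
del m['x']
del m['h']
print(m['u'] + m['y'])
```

13

m['y'] = 4+2 = 6 → {'e': 7, 'n': 3, 'u': 7, 'y': 6}
m['x'] = 4 → {'e': 7, 'n': 3, 'u': 7, 'y': 6, 'x': 4}
m['h'] = m['u']+4 = 11 → {'e': 7, 'n': 3, 'u': 7, 'y': 6, 'x': 4, 'h': 11}
del 'x' → {'e': 7, 'n': 3, 'u': 7, 'y': 6, 'h': 11}
del 'h' → {'e': 7, 'n': 3, 'u': 7, 'y': 6}
m['u']+m['y'] = 7+6 = 13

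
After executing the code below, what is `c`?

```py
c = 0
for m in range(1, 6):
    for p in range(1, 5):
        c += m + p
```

110

m=1,p=1: c = 0+2 = 2
m=1,p=2: c = 2+3 = 5
m=1,p=3: c = 5+4 = 9
m=1,p=4: c = 9+5 = 14
m=2,p=1: c = 14+3 = 17
m=2,p=2: c = 17+4 = 21
m=2,p=3: c = 21+5 = 26
m=2,p=4: c = 26+6 = 32
m=3,p=1: c = 32+4 = 36
m=3,p=2: c = 36+5 = 41
m=3,p=3: c = 41+6 = 47
m=3,p=4: c = 47+7 = 54
m=4,p=1: c = 54+5 = 59
m=4,p=2: c = 59+6 = 65
m=4,p=3: c = 65+7 = 72
m=4,p=4: c = 72+8 = 80
m=5,p=1: c = 80+6 = 86
m=5,p=2: c = 86+7 = 93
m=5,p=3: c = 93+8 = 101
m=5,p=4: c = 101+9 = 110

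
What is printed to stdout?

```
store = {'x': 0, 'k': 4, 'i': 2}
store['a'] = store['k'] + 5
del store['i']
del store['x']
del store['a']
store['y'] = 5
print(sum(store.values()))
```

9

store['a'] = store['k']+5 = 9 → {'x': 0, 'k': 4, 'i': 2, 'a': 9}
del 'i' → {'x': 0, 'k': 4, 'a': 9}
del 'x' → {'k': 4, 'a': 9}
del 'a' → {'k': 4}
store['y'] = 5 → {'k': 4, 'y': 5}
sum of values = 9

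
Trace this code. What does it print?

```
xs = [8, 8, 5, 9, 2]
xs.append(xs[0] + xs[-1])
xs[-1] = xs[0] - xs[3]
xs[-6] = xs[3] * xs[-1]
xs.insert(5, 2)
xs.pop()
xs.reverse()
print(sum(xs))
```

17

append xs[0]+xs[-1] = 8+2 = 10 → [8, 8, 5, 9, 2, 10]
xs[-1] = xs[0]-xs[3] = 8-9 = -1 → [8, 8, 5, 9, 2, -1]
xs[-6] = xs[3]*xs[-1] = 9*(-1) = -9 → [-9, 8, 5, 9, 2, -1]
insert 2 at 5 → [-9, 8, 5, 9, 2, 2, -1]
pop() removes -1 → [-9, 8, 5, 9, 2, 2]
reverse → [2, 2, 9, 5, 8, -9]
sum = 17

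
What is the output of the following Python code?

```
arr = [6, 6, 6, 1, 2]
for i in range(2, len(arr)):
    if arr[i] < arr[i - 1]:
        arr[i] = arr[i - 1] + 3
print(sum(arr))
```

i=2: 6>=6, unchanged → [6, 6, 6, 1, 2]
i=3: 1<6, arr[3] = 6+3 = 9 → [6, 6, 6, 9, 2]
i=4: 2<9, arr[4] = 9+3 = 12 → [6, 6, 6, 9, 12]
sum = 39

39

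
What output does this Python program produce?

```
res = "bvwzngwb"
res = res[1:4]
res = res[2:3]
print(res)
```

z

slice [1:4] → 'vwz'
slice [2:3] → 'z'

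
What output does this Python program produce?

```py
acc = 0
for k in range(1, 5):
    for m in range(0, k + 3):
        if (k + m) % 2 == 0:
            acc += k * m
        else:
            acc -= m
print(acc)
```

70

k=1,m=0: odd sum, acc = 0-0 = 0
k=1,m=1: even sum, acc = 0+1 = 1
k=1,m=2: odd sum, acc = 1-2 = -1
k=1,m=3: even sum, acc = (-1)+3 = 2
k=2,m=0: even sum, acc = 2+0 = 2
k=2,m=1: odd sum, acc = 2-1 = 1
k=2,m=2: even sum, acc = 1+4 = 5
k=2,m=3: odd sum, acc = 5-3 = 2
k=2,m=4: even sum, acc = 2+8 = 10
k=3,m=0: odd sum, acc = 10-0 = 10
k=3,m=1: even sum, acc = 10+3 = 13
k=3,m=2: odd sum, acc = 13-2 = 11
k=3,m=3: even sum, acc = 11+9 = 20
k=3,m=4: odd sum, acc = 20-4 = 16
k=3,m=5: even sum, acc = 16+15 = 31
k=4,m=0: even sum, acc = 31+0 = 31
k=4,m=1: odd sum, acc = 31-1 = 30
k=4,m=2: even sum, acc = 30+8 = 38
k=4,m=3: odd sum, acc = 38-3 = 35
k=4,m=4: even sum, acc = 35+16 = 51
k=4,m=5: odd sum, acc = 51-5 = 46
k=4,m=6: even sum, acc = 46+24 = 70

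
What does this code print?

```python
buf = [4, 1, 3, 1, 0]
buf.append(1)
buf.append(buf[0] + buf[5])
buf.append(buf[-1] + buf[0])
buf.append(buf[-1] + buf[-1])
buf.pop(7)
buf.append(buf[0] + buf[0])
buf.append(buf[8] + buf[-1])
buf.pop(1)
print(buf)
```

append 1 → [4, 1, 3, 1, 0, 1]
append buf[0]+buf[5] = 4+1 = 5 → [4, 1, 3, 1, 0, 1, 5]
append buf[-1]+buf[0] = 5+4 = 9 → [4, 1, 3, 1, 0, 1, 5, 9]
append buf[-1]+buf[-1] = 9+9 = 18 → [4, 1, 3, 1, 0, 1, 5, 9, 18]
pop(7) removes 9 → [4, 1, 3, 1, 0, 1, 5, 18]
append buf[0]+buf[0] = 4+4 = 8 → [4, 1, 3, 1, 0, 1, 5, 18, 8]
append buf[8]+buf[-1] = 8+8 = 16 → [4, 1, 3, 1, 0, 1, 5, 18, 8, 16]
pop(1) removes 1 → [4, 3, 1, 0, 1, 5, 18, 8, 16]

[4, 3, 1, 0, 1, 5, 18, 8, 16]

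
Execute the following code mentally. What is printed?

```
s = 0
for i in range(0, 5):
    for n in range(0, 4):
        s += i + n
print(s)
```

70

i=0,n=0: s = 0+0 = 0
i=0,n=1: s = 0+1 = 1
i=0,n=2: s = 1+2 = 3
i=0,n=3: s = 3+3 = 6
i=1,n=0: s = 6+1 = 7
i=1,n=1: s = 7+2 = 9
i=1,n=2: s = 9+3 = 12
i=1,n=3: s = 12+4 = 16
i=2,n=0: s = 16+2 = 18
i=2,n=1: s = 18+3 = 21
i=2,n=2: s = 21+4 = 25
i=2,n=3: s = 25+5 = 30
i=3,n=0: s = 30+3 = 33
i=3,n=1: s = 33+4 = 37
i=3,n=2: s = 37+5 = 42
i=3,n=3: s = 42+6 = 48
i=4,n=0: s = 48+4 = 52
i=4,n=1: s = 52+5 = 57
i=4,n=2: s = 57+6 = 63
i=4,n=3: s = 63+7 = 70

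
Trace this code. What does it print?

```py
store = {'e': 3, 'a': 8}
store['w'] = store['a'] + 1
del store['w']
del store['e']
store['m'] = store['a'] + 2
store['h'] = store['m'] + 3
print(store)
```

{'a': 8, 'm': 10, 'h': 13}

store['w'] = store['a']+1 = 9 → {'e': 3, 'a': 8, 'w': 9}
del 'w' → {'e': 3, 'a': 8}
del 'e' → {'a': 8}
store['m'] = store['a']+2 = 10 → {'a': 8, 'm': 10}
store['h'] = store['m']+3 = 13 → {'a': 8, 'm': 10, 'h': 13}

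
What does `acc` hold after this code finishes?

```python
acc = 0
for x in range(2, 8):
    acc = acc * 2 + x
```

183

x=2: acc = 0*2+2 = 2
x=3: acc = 2*2+3 = 7
x=4: acc = 7*2+4 = 18
x=5: acc = 18*2+5 = 41
x=6: acc = 41*2+6 = 88
x=7: acc = 88*2+7 = 183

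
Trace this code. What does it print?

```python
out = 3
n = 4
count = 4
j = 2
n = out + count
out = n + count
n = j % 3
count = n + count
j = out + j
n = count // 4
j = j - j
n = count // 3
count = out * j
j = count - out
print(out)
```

11

n = 3+4 = 7
out = 7+4 = 11
n = 2%3 = 2
count = 2+4 = 6
j = 11+2 = 13
n = 6//4 = 1
j = 13-13 = 0
n = 6//3 = 2
count = 11*0 = 0
j = 0-11 = -11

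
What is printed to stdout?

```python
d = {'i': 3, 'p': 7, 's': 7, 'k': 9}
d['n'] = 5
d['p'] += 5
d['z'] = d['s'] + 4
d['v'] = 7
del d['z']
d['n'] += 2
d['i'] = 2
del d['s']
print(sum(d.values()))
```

37

d['n'] = 5 → {'i': 3, 'p': 7, 's': 7, 'k': 9, 'n': 5}
d['p'] = 7+5 = 12 → {'i': 3, 'p': 12, 's': 7, 'k': 9, 'n': 5}
d['z'] = d['s']+4 = 11 → {'i': 3, 'p': 12, 's': 7, 'k': 9, 'n': 5, 'z': 11}
d['v'] = 7 → {'i': 3, 'p': 12, 's': 7, 'k': 9, 'n': 5, 'z': 11, 'v': 7}
del 'z' → {'i': 3, 'p': 12, 's': 7, 'k': 9, 'n': 5, 'v': 7}
d['n'] = 5+2 = 7 → {'i': 3, 'p': 12, 's': 7, 'k': 9, 'n': 7, 'v': 7}
d['i'] = 2 → {'i': 2, 'p': 12, 's': 7, 'k': 9, 'n': 7, 'v': 7}
del 's' → {'i': 2, 'p': 12, 'k': 9, 'n': 7, 'v': 7}
sum of values = 37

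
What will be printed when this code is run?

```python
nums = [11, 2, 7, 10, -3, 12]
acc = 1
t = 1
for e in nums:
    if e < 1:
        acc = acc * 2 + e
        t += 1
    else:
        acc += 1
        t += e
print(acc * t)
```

e=11: not <1, acc = 1+1 = 2; t=12
e=2: not <1, acc = 2+1 = 3; t=14
e=7: not <1, acc = 3+1 = 4; t=21
e=10: not <1, acc = 4+1 = 5; t=31
e=-3: <1, acc = 5*2+(-3) = 7; t=32
e=12: not <1, acc = 7+1 = 8; t=44
acc*t = 8*44 = 352

352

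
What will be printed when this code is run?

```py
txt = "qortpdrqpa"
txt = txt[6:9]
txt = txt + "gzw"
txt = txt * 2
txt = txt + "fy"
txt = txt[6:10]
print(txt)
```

rqpg

slice [6:9] → 'rqp'
+ 'gzw' → 'rqpgzw'
repeat ×2 → 'rqpgzwrqpgzw'
+ 'fy' → 'rqpgzwrqpgzwfy'
slice [6:10] → 'rqpg'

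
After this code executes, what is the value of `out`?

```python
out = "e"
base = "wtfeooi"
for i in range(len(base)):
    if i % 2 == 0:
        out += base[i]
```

'ewfoi'

i=0: add 'w' → 'ew'
i=1: skip
i=2: add 'f' → 'ewf'
i=3: skip
i=4: add 'o' → 'ewfo'
i=5: skip
i=6: add 'i' → 'ewfoi'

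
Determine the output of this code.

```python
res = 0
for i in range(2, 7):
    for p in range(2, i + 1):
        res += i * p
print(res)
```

245

i=2,p=2: res = 0+4 = 4
i=3,p=2: res = 4+6 = 10
i=3,p=3: res = 10+9 = 19
i=4,p=2: res = 19+8 = 27
i=4,p=3: res = 27+12 = 39
i=4,p=4: res = 39+16 = 55
i=5,p=2: res = 55+10 = 65
i=5,p=3: res = 65+15 = 80
i=5,p=4: res = 80+20 = 100
i=5,p=5: res = 100+25 = 125
i=6,p=2: res = 125+12 = 137
i=6,p=3: res = 137+18 = 155
i=6,p=4: res = 155+24 = 179
i=6,p=5: res = 179+30 = 209
i=6,p=6: res = 209+36 = 245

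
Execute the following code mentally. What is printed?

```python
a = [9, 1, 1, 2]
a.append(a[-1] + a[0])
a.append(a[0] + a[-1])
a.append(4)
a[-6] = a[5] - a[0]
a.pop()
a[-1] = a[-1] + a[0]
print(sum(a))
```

63

append a[-1]+a[0] = 2+9 = 11 → [9, 1, 1, 2, 11]
append a[0]+a[-1] = 9+11 = 20 → [9, 1, 1, 2, 11, 20]
append 4 → [9, 1, 1, 2, 11, 20, 4]
a[-6] = a[5]-a[0] = 20-9 = 11 → [9, 11, 1, 2, 11, 20, 4]
pop() removes 4 → [9, 11, 1, 2, 11, 20]
a[-1] = a[-1]+a[0] = 20+9 = 29 → [9, 11, 1, 2, 11, 29]
sum = 63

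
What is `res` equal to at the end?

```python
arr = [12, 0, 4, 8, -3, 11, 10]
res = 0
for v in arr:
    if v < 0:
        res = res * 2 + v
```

v=12: not <0
v=0: not <0
v=4: not <0
v=8: not <0
v=-3: <0, res = 0*2+(-3) = -3
v=11: not <0
v=10: not <0

-3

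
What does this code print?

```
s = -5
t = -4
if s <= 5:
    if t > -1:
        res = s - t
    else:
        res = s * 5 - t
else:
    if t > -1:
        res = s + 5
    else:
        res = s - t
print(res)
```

s=-5, t=-4
s <= 5 is True; t > -1 is False
→ res = s * 5 - t = -21

-21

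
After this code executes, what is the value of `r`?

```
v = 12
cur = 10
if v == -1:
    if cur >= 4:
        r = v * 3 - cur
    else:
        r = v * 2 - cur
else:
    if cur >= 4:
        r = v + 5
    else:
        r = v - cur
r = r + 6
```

23

v=12, cur=10
v == -1 is False; cur >= 4 is True
→ r = v + 5 = 17
r = 17+6 = 23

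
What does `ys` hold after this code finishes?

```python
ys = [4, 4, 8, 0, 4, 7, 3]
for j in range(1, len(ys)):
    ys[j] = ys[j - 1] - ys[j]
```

j=1: ys[1] = 4-4 = 0 → [4, 0, 8, 0, 4, 7, 3]
j=2: ys[2] = 0-8 = -8 → [4, 0, -8, 0, 4, 7, 3]
j=3: ys[3] = (-8)-0 = -8 → [4, 0, -8, -8, 4, 7, 3]
j=4: ys[4] = (-8)-4 = -12 → [4, 0, -8, -8, -12, 7, 3]
j=5: ys[5] = (-12)-7 = -19 → [4, 0, -8, -8, -12, -19, 3]
j=6: ys[6] = (-19)-3 = -22 → [4, 0, -8, -8, -12, -19, -22]

[4, 0, -8, -8, -12, -19, -22]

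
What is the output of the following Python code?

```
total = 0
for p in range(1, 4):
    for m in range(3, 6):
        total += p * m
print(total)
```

72

p=1,m=3: total = 0+3 = 3
p=1,m=4: total = 3+4 = 7
p=1,m=5: total = 7+5 = 12
p=2,m=3: total = 12+6 = 18
p=2,m=4: total = 18+8 = 26
p=2,m=5: total = 26+10 = 36
p=3,m=3: total = 36+9 = 45
p=3,m=4: total = 45+12 = 57
p=3,m=5: total = 57+15 = 72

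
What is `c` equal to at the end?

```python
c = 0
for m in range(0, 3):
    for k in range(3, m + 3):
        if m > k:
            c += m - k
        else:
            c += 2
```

m=1,k=3: not 1>3, c = 0+2 = 2
m=2,k=3: not 2>3, c = 2+2 = 4
m=2,k=4: not 2>4, c = 4+2 = 6

6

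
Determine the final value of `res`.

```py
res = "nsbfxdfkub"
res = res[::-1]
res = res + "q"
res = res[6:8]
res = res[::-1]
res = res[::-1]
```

'fb'

reverse → 'bukfdxfbsn'
+ 'q' → 'bukfdxfbsnq'
slice [6:8] → 'fb'
reverse → 'bf'
reverse → 'fb'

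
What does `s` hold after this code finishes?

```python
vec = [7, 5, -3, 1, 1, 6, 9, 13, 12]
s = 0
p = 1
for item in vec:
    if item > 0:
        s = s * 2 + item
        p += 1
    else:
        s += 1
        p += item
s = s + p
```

item=7: >0, s = 0*2+7 = 7; p=2
item=5: >0, s = 7*2+5 = 19; p=3
item=-3: not >0, s = 19+1 = 20; p=0
item=1: >0, s = 20*2+1 = 41; p=1
item=1: >0, s = 41*2+1 = 83; p=2
item=6: >0, s = 83*2+6 = 172; p=3
item=9: >0, s = 172*2+9 = 353; p=4
item=13: >0, s = 353*2+13 = 719; p=5
item=12: >0, s = 719*2+12 = 1450; p=6
s+p = 1450+6 = 1456

1456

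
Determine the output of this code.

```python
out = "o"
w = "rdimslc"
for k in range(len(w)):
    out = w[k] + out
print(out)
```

clsmidro

k=0: prepend 'r' → 'ro'
k=1: prepend 'd' → 'dro'
k=2: prepend 'i' → 'idro'
k=3: prepend 'm' → 'midro'
k=4: prepend 's' → 'smidro'
k=5: prepend 'l' → 'lsmidro'
k=6: prepend 'c' → 'clsmidro'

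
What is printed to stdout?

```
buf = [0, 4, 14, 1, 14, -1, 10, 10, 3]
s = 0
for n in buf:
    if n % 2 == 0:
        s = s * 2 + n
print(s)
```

262

n=0: even, s = 0*2+0 = 0
n=4: even, s = 0*2+4 = 4
n=14: even, s = 4*2+14 = 22
n=1: not even
n=14: even, s = 22*2+14 = 58
n=-1: not even
n=10: even, s = 58*2+10 = 126
n=10: even, s = 126*2+10 = 262
n=3: not even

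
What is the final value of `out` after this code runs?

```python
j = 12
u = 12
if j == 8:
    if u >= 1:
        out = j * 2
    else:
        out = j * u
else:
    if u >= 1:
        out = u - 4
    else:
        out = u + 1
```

8

j=12, u=12
j == 8 is False; u >= 1 is True
→ out = u - 4 = 8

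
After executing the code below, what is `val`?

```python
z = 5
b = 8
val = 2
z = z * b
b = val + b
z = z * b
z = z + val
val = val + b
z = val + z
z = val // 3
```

12

z = 5*8 = 40
b = 2+8 = 10
z = 40*10 = 400
z = 400+2 = 402
val = 2+10 = 12
z = 12+402 = 414
z = 12//3 = 4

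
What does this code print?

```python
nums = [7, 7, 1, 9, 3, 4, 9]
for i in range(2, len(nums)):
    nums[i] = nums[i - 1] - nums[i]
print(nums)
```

[7, 7, 6, -3, -6, -10, -19]

i=2: nums[2] = 7-1 = 6 → [7, 7, 6, 9, 3, 4, 9]
i=3: nums[3] = 6-9 = -3 → [7, 7, 6, -3, 3, 4, 9]
i=4: nums[4] = (-3)-3 = -6 → [7, 7, 6, -3, -6, 4, 9]
i=5: nums[5] = (-6)-4 = -10 → [7, 7, 6, -3, -6, -10, 9]
i=6: nums[6] = (-10)-9 = -19 → [7, 7, 6, -3, -6, -10, -19]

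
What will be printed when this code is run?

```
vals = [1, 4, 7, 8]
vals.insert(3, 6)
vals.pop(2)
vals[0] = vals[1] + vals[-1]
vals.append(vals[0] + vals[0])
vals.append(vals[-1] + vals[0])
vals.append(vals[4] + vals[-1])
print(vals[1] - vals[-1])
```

insert 6 at 3 → [1, 4, 7, 6, 8]
pop(2) removes 7 → [1, 4, 6, 8]
vals[0] = vals[1]+vals[-1] = 4+8 = 12 → [12, 4, 6, 8]
append vals[0]+vals[0] = 12+12 = 24 → [12, 4, 6, 8, 24]
append vals[-1]+vals[0] = 24+12 = 36 → [12, 4, 6, 8, 24, 36]
append vals[4]+vals[-1] = 24+36 = 60 → [12, 4, 6, 8, 24, 36, 60]
vals[1]-vals[-1] = 4-60 = -56

-56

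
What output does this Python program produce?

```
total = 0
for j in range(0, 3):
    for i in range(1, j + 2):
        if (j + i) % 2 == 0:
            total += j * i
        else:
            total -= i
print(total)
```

-2

j=0,i=1: odd sum, total = 0-1 = -1
j=1,i=1: even sum, total = (-1)+1 = 0
j=1,i=2: odd sum, total = 0-2 = -2
j=2,i=1: odd sum, total = (-2)-1 = -3
j=2,i=2: even sum, total = (-3)+4 = 1
j=2,i=3: odd sum, total = 1-3 = -2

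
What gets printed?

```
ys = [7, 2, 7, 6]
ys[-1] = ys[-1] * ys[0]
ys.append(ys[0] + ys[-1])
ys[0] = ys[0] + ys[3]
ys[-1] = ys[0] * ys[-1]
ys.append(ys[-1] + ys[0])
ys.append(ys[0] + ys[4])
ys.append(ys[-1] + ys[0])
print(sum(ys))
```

ys[-1] = ys[-1]*ys[0] = 6*7 = 42 → [7, 2, 7, 42]
append ys[0]+ys[-1] = 7+42 = 49 → [7, 2, 7, 42, 49]
ys[0] = ys[0]+ys[3] = 7+42 = 49 → [49, 2, 7, 42, 49]
ys[-1] = ys[0]*ys[-1] = 49*49 = 2401 → [49, 2, 7, 42, 2401]
append ys[-1]+ys[0] = 2401+49 = 2450 → [49, 2, 7, 42, 2401, 2450]
append ys[0]+ys[4] = 49+2401 = 2450 → [49, 2, 7, 42, 2401, 2450, 2450]
append ys[-1]+ys[0] = 2450+49 = 2499 → [49, 2, 7, 42, 2401, 2450, 2450, 2499]
sum = 9900

9900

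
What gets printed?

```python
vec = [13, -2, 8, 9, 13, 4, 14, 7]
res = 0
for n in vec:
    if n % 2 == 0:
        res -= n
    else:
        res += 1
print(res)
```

n=13: not even, res = 0+1 = 1
n=-2: even, res = 1-(-2) = 3
n=8: even, res = 3-8 = -5
n=9: not even, res = (-5)+1 = -4
n=13: not even, res = (-4)+1 = -3
n=4: even, res = (-3)-4 = -7
n=14: even, res = (-7)-14 = -21
n=7: not even, res = (-21)+1 = -20

-20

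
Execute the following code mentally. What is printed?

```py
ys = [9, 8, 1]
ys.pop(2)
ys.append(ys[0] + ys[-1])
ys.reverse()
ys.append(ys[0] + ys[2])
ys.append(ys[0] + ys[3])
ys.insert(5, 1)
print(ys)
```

[17, 8, 9, 26, 43, 1]

pop(2) removes 1 → [9, 8]
append ys[0]+ys[-1] = 9+8 = 17 → [9, 8, 17]
reverse → [17, 8, 9]
append ys[0]+ys[2] = 17+9 = 26 → [17, 8, 9, 26]
append ys[0]+ys[3] = 17+26 = 43 → [17, 8, 9, 26, 43]
insert 1 at 5 → [17, 8, 9, 26, 43, 1]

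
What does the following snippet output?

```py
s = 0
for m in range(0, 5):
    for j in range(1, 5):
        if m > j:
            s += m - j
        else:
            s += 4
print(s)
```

66

m=0,j=1: not 0>1, s = 0+4 = 4
m=0,j=2: not 0>2, s = 4+4 = 8
m=0,j=3: not 0>3, s = 8+4 = 12
m=0,j=4: not 0>4, s = 12+4 = 16
m=1,j=1: not 1>1, s = 16+4 = 20
m=1,j=2: not 1>2, s = 20+4 = 24
m=1,j=3: not 1>3, s = 24+4 = 28
m=1,j=4: not 1>4, s = 28+4 = 32
m=2,j=1: 2>1, s = 32+1 = 33
m=2,j=2: not 2>2, s = 33+4 = 37
m=2,j=3: not 2>3, s = 37+4 = 41
m=2,j=4: not 2>4, s = 41+4 = 45
m=3,j=1: 3>1, s = 45+2 = 47
m=3,j=2: 3>2, s = 47+1 = 48
m=3,j=3: not 3>3, s = 48+4 = 52
m=3,j=4: not 3>4, s = 52+4 = 56
m=4,j=1: 4>1, s = 56+3 = 59
m=4,j=2: 4>2, s = 59+2 = 61
m=4,j=3: 4>3, s = 61+1 = 62
m=4,j=4: not 4>4, s = 62+4 = 66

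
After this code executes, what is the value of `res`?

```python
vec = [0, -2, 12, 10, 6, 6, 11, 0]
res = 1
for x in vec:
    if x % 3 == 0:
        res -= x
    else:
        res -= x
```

x=0: %3==0, res = 1-0 = 1
x=-2: not %3==0, res = 1-(-2) = 3
x=12: %3==0, res = 3-12 = -9
x=10: not %3==0, res = (-9)-10 = -19
x=6: %3==0, res = (-19)-6 = -25
x=6: %3==0, res = (-25)-6 = -31
x=11: not %3==0, res = (-31)-11 = -42
x=0: %3==0, res = (-42)-0 = -42

-42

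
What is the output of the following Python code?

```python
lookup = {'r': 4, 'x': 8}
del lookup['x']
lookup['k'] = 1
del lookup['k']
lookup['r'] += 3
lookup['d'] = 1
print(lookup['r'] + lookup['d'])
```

del 'x' → {'r': 4}
lookup['k'] = 1 → {'r': 4, 'k': 1}
del 'k' → {'r': 4}
lookup['r'] = 4+3 = 7 → {'r': 7}
lookup['d'] = 1 → {'r': 7, 'd': 1}
lookup['r']+lookup['d'] = 7+1 = 8

8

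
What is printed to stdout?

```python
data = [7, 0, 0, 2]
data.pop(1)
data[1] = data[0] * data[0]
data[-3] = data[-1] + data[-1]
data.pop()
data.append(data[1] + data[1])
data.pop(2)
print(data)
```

[4, 49]

pop(1) removes 0 → [7, 0, 2]
data[1] = data[0]*data[0] = 7*7 = 49 → [7, 49, 2]
data[-3] = data[-1]+data[-1] = 2+2 = 4 → [4, 49, 2]
pop() removes 2 → [4, 49]
append data[1]+data[1] = 49+49 = 98 → [4, 49, 98]
pop(2) removes 98 → [4, 49]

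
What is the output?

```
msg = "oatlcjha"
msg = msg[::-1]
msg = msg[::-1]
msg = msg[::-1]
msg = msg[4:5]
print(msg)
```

reverse → 'ahjcltao'
reverse → 'oatlcjha'
reverse → 'ahjcltao'
slice [4:5] → 'l'

l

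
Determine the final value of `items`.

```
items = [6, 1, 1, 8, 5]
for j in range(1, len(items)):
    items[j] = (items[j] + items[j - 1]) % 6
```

[6, 1, 2, 4, 3]

j=1: items[1] = (1+6)%6 = 1 → [6, 1, 1, 8, 5]
j=2: items[2] = (1+1)%6 = 2 → [6, 1, 2, 8, 5]
j=3: items[3] = (8+2)%6 = 4 → [6, 1, 2, 4, 5]
j=4: items[4] = (5+4)%6 = 3 → [6, 1, 2, 4, 3]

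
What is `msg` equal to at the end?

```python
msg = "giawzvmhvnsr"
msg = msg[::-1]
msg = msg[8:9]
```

'w'

reverse → 'rsnvhmvzwaig'
slice [8:9] → 'w'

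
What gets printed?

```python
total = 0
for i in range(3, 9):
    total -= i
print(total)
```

-33

i=3: total = 0-3 = -3
i=4: total = (-3)-4 = -7
i=5: total = (-7)-5 = -12
i=6: total = (-12)-6 = -18
i=7: total = (-18)-7 = -25
i=8: total = (-25)-8 = -33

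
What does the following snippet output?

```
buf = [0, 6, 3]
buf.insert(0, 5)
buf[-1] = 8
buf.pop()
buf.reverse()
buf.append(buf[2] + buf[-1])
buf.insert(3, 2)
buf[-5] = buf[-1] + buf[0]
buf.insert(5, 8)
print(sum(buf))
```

insert 5 at 0 → [5, 0, 6, 3]
buf[-1] = 8 → [5, 0, 6, 8]
pop() removes 8 → [5, 0, 6]
reverse → [6, 0, 5]
append buf[2]+buf[-1] = 5+5 = 10 → [6, 0, 5, 10]
insert 2 at 3 → [6, 0, 5, 2, 10]
buf[-5] = buf[-1]+buf[0] = 10+6 = 16 → [16, 0, 5, 2, 10]
insert 8 at 5 → [16, 0, 5, 2, 10, 8]
sum = 41

41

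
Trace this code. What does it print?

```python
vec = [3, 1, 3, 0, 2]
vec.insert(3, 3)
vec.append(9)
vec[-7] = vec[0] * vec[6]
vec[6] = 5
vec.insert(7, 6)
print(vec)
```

insert 3 at 3 → [3, 1, 3, 3, 0, 2]
append 9 → [3, 1, 3, 3, 0, 2, 9]
vec[-7] = vec[0]*vec[6] = 3*9 = 27 → [27, 1, 3, 3, 0, 2, 9]
vec[6] = 5 → [27, 1, 3, 3, 0, 2, 5]
insert 6 at 7 → [27, 1, 3, 3, 0, 2, 5, 6]

[27, 1, 3, 3, 0, 2, 5, 6]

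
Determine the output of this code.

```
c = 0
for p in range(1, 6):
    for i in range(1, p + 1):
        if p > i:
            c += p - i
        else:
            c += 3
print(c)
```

35

p=1,i=1: not 1>1, c = 0+3 = 3
p=2,i=1: 2>1, c = 3+1 = 4
p=2,i=2: not 2>2, c = 4+3 = 7
p=3,i=1: 3>1, c = 7+2 = 9
p=3,i=2: 3>2, c = 9+1 = 10
p=3,i=3: not 3>3, c = 10+3 = 13
p=4,i=1: 4>1, c = 13+3 = 16
p=4,i=2: 4>2, c = 16+2 = 18
p=4,i=3: 4>3, c = 18+1 = 19
p=4,i=4: not 4>4, c = 19+3 = 22
p=5,i=1: 5>1, c = 22+4 = 26
p=5,i=2: 5>2, c = 26+3 = 29
p=5,i=3: 5>3, c = 29+2 = 31
p=5,i=4: 5>4, c = 31+1 = 32
p=5,i=5: not 5>5, c = 32+3 = 35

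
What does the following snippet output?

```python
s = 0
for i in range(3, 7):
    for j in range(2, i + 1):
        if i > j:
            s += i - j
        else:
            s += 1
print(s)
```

i=3,j=2: 3>2, s = 0+1 = 1
i=3,j=3: not 3>3, s = 1+1 = 2
i=4,j=2: 4>2, s = 2+2 = 4
i=4,j=3: 4>3, s = 4+1 = 5
i=4,j=4: not 4>4, s = 5+1 = 6
i=5,j=2: 5>2, s = 6+3 = 9
i=5,j=3: 5>3, s = 9+2 = 11
i=5,j=4: 5>4, s = 11+1 = 12
i=5,j=5: not 5>5, s = 12+1 = 13
i=6,j=2: 6>2, s = 13+4 = 17
i=6,j=3: 6>3, s = 17+3 = 20
i=6,j=4: 6>4, s = 20+2 = 22
i=6,j=5: 6>5, s = 22+1 = 23
i=6,j=6: not 6>6, s = 23+1 = 24

24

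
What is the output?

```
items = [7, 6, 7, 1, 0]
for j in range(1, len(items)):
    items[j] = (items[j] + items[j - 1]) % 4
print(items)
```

j=1: items[1] = (6+7)%4 = 1 → [7, 1, 7, 1, 0]
j=2: items[2] = (7+1)%4 = 0 → [7, 1, 0, 1, 0]
j=3: items[3] = (1+0)%4 = 1 → [7, 1, 0, 1, 0]
j=4: items[4] = (0+1)%4 = 1 → [7, 1, 0, 1, 1]

[7, 1, 0, 1, 1]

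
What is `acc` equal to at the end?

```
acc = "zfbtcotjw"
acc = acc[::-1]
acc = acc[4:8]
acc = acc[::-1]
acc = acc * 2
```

reverse → 'wjtoctbfz'
slice [4:8] → 'ctbf'
reverse → 'fbtc'
repeat ×2 → 'fbtcfbtc'

'fbtcfbtc'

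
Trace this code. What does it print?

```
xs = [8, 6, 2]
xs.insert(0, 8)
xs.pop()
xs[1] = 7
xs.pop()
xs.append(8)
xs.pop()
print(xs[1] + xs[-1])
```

14

insert 8 at 0 → [8, 8, 6, 2]
pop() removes 2 → [8, 8, 6]
xs[1] = 7 → [8, 7, 6]
pop() removes 6 → [8, 7]
append 8 → [8, 7, 8]
pop() removes 8 → [8, 7]
xs[1]+xs[-1] = 7+7 = 14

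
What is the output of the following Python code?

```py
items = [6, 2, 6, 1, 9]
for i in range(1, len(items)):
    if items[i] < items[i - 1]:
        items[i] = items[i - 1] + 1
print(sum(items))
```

i=1: 2<6, items[1] = 6+1 = 7 → [6, 7, 6, 1, 9]
i=2: 6<7, items[2] = 7+1 = 8 → [6, 7, 8, 1, 9]
i=3: 1<8, items[3] = 8+1 = 9 → [6, 7, 8, 9, 9]
i=4: 9>=9, unchanged → [6, 7, 8, 9, 9]
sum = 39

39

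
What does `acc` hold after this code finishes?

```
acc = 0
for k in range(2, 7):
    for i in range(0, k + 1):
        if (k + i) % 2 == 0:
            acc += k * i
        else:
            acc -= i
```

135

k=2,i=0: even sum, acc = 0+0 = 0
k=2,i=1: odd sum, acc = 0-1 = -1
k=2,i=2: even sum, acc = (-1)+4 = 3
k=3,i=0: odd sum, acc = 3-0 = 3
k=3,i=1: even sum, acc = 3+3 = 6
k=3,i=2: odd sum, acc = 6-2 = 4
k=3,i=3: even sum, acc = 4+9 = 13
k=4,i=0: even sum, acc = 13+0 = 13
k=4,i=1: odd sum, acc = 13-1 = 12
k=4,i=2: even sum, acc = 12+8 = 20
k=4,i=3: odd sum, acc = 20-3 = 17
k=4,i=4: even sum, acc = 17+16 = 33
k=5,i=0: odd sum, acc = 33-0 = 33
k=5,i=1: even sum, acc = 33+5 = 38
k=5,i=2: odd sum, acc = 38-2 = 36
k=5,i=3: even sum, acc = 36+15 = 51
k=5,i=4: odd sum, acc = 51-4 = 47
k=5,i=5: even sum, acc = 47+25 = 72
k=6,i=0: even sum, acc = 72+0 = 72
k=6,i=1: odd sum, acc = 72-1 = 71
k=6,i=2: even sum, acc = 71+12 = 83
k=6,i=3: odd sum, acc = 83-3 = 80
k=6,i=4: even sum, acc = 80+24 = 104
k=6,i=5: odd sum, acc = 104-5 = 99
k=6,i=6: even sum, acc = 99+36 = 135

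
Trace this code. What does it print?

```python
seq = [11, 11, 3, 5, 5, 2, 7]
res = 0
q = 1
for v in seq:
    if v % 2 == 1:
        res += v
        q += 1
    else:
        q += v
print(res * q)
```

378

v=11: odd, res = 0+11 = 11; q=2
v=11: odd, res = 11+11 = 22; q=3
v=3: odd, res = 22+3 = 25; q=4
v=5: odd, res = 25+5 = 30; q=5
v=5: odd, res = 30+5 = 35; q=6
v=2: not odd; q=8
v=7: odd, res = 35+7 = 42; q=9
res*q = 42*9 = 378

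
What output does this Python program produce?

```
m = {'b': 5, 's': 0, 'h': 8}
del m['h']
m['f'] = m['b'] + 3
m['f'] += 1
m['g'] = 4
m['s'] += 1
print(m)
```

{'b': 5, 's': 1, 'f': 9, 'g': 4}

del 'h' → {'b': 5, 's': 0}
m['f'] = m['b']+3 = 8 → {'b': 5, 's': 0, 'f': 8}
m['f'] = 8+1 = 9 → {'b': 5, 's': 0, 'f': 9}
m['g'] = 4 → {'b': 5, 's': 0, 'f': 9, 'g': 4}
m['s'] = 0+1 = 1 → {'b': 5, 's': 1, 'f': 9, 'g': 4}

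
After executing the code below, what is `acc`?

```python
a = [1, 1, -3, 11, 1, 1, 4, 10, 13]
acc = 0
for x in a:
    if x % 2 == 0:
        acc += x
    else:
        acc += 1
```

x=1: not even, acc = 0+1 = 1
x=1: not even, acc = 1+1 = 2
x=-3: not even, acc = 2+1 = 3
x=11: not even, acc = 3+1 = 4
x=1: not even, acc = 4+1 = 5
x=1: not even, acc = 5+1 = 6
x=4: even, acc = 6+4 = 10
x=10: even, acc = 10+10 = 20
x=13: not even, acc = 20+1 = 21

21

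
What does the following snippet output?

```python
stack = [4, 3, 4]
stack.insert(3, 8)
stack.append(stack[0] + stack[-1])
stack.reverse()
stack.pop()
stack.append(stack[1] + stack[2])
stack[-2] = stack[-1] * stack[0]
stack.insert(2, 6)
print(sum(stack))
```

insert 8 at 3 → [4, 3, 4, 8]
append stack[0]+stack[-1] = 4+8 = 12 → [4, 3, 4, 8, 12]
reverse → [12, 8, 4, 3, 4]
pop() removes 4 → [12, 8, 4, 3]
append stack[1]+stack[2] = 8+4 = 12 → [12, 8, 4, 3, 12]
stack[-2] = stack[-1]*stack[0] = 12*12 = 144 → [12, 8, 4, 144, 12]
insert 6 at 2 → [12, 8, 6, 4, 144, 12]
sum = 186

186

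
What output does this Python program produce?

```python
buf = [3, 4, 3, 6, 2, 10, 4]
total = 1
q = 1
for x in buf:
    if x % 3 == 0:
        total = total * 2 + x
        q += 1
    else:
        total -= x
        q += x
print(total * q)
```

x=3: %3==0, total = 1*2+3 = 5; q=2
x=4: not %3==0, total = 5-4 = 1; q=6
x=3: %3==0, total = 1*2+3 = 5; q=7
x=6: %3==0, total = 5*2+6 = 16; q=8
x=2: not %3==0, total = 16-2 = 14; q=10
x=10: not %3==0, total = 14-10 = 4; q=20
x=4: not %3==0, total = 4-4 = 0; q=24
total*q = 0*24 = 0

0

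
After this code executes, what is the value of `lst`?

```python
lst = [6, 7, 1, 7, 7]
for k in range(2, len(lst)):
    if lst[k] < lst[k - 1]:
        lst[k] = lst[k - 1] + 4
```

[6, 7, 11, 15, 19]

k=2: 1<7, lst[2] = 7+4 = 11 → [6, 7, 11, 7, 7]
k=3: 7<11, lst[3] = 11+4 = 15 → [6, 7, 11, 15, 7]
k=4: 7<15, lst[4] = 15+4 = 19 → [6, 7, 11, 15, 19]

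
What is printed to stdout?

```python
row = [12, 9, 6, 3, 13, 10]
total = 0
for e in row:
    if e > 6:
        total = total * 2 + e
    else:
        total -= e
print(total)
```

132

e=12: >6, total = 0*2+12 = 12
e=9: >6, total = 12*2+9 = 33
e=6: not >6, total = 33-6 = 27
e=3: not >6, total = 27-3 = 24
e=13: >6, total = 24*2+13 = 61
e=10: >6, total = 61*2+10 = 132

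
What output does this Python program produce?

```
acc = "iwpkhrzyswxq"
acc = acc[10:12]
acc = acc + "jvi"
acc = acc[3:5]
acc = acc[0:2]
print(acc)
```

slice [10:12] → 'xq'
+ 'jvi' → 'xqjvi'
slice [3:5] → 'vi'
slice [0:2] → 'vi'

vi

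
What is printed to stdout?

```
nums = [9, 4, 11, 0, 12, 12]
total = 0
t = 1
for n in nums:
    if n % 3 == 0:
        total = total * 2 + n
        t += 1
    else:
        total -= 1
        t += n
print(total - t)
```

n=9: %3==0, total = 0*2+9 = 9; t=2
n=4: not %3==0, total = 9-1 = 8; t=6
n=11: not %3==0, total = 8-1 = 7; t=17
n=0: %3==0, total = 7*2+0 = 14; t=18
n=12: %3==0, total = 14*2+12 = 40; t=19
n=12: %3==0, total = 40*2+12 = 92; t=20
total-t = 92-20 = 72

72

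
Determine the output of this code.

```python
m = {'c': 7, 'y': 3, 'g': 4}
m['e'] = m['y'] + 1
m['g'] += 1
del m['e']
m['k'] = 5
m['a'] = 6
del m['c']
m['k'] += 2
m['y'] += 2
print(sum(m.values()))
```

m['e'] = m['y']+1 = 4 → {'c': 7, 'y': 3, 'g': 4, 'e': 4}
m['g'] = 4+1 = 5 → {'c': 7, 'y': 3, 'g': 5, 'e': 4}
del 'e' → {'c': 7, 'y': 3, 'g': 5}
m['k'] = 5 → {'c': 7, 'y': 3, 'g': 5, 'k': 5}
m['a'] = 6 → {'c': 7, 'y': 3, 'g': 5, 'k': 5, 'a': 6}
del 'c' → {'y': 3, 'g': 5, 'k': 5, 'a': 6}
m['k'] = 5+2 = 7 → {'y': 3, 'g': 5, 'k': 7, 'a': 6}
m['y'] = 3+2 = 5 → {'y': 5, 'g': 5, 'k': 7, 'a': 6}
sum of values = 23

23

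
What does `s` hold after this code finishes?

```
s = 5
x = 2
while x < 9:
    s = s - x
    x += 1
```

-30

x=2: s = 5-2 = 3
x=3: s = 3-3 = 0
x=4: s = 0-4 = -4
x=5: s = (-4)-5 = -9
x=6: s = (-9)-6 = -15
x=7: s = (-15)-7 = -22
x=8: s = (-22)-8 = -30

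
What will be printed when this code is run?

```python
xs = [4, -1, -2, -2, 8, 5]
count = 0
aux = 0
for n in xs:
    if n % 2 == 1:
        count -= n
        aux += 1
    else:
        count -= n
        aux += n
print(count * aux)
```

n=4: not odd, count = 0-4 = -4; aux=4
n=-1: odd, count = (-4)-(-1) = -3; aux=5
n=-2: not odd, count = (-3)-(-2) = -1; aux=3
n=-2: not odd, count = (-1)-(-2) = 1; aux=1
n=8: not odd, count = 1-8 = -7; aux=9
n=5: odd, count = (-7)-5 = -12; aux=10
count*aux = (-12)*10 = -120

-120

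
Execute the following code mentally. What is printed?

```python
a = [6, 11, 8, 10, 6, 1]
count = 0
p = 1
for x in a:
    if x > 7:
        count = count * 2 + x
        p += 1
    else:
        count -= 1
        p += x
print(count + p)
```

77

x=6: not >7, count = 0-1 = -1; p=7
x=11: >7, count = (-1)*2+11 = 9; p=8
x=8: >7, count = 9*2+8 = 26; p=9
x=10: >7, count = 26*2+10 = 62; p=10
x=6: not >7, count = 62-1 = 61; p=16
x=1: not >7, count = 61-1 = 60; p=17
count+p = 60+17 = 77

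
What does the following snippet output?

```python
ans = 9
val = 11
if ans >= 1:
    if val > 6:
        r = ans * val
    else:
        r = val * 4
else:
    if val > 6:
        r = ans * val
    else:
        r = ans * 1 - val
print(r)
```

ans=9, val=11
ans >= 1 is True; val > 6 is True
→ r = ans * val = 99

99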